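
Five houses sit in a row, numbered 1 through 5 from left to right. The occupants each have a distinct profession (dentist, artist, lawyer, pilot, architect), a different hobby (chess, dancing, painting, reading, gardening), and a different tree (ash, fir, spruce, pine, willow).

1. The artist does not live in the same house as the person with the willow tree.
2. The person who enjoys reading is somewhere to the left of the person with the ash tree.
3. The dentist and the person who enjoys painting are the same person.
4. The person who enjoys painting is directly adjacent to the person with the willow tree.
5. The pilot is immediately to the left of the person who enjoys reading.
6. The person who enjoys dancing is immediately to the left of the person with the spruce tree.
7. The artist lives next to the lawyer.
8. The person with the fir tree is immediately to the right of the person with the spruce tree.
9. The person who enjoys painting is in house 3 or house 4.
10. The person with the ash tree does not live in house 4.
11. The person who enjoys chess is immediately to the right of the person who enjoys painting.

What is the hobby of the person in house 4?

chess

House 1's tree must be pine (nothing else left).
The dentist is narrowed to house 3 or 4; consider each.
Placing it in house 4 leads to a contradiction, so it's in house 3.
Clue 3: the person who enjoys painting is in house 3.
Clue 11 places the person who enjoys chess in house 4.
House 2 hobby: only reading fits.
The only hobby still possible for house 5 is gardening.
From clue 5, the pilot must be in house 1.
Clue 6: the person with the spruce tree is in house 2.
The person with the fir tree is in house 3 (clue 8).
That leaves dancing as the hobby for house 1.
The only tree still possible for house 4 is willow.
The only tree still possible for house 5 is ash.
From clue 7, the artist must be in house 5.
Clue 7: the lawyer is in house 4.
House 2's profession must be architect (nothing else left).
So: house 1 = pilot/dancing/pine, house 2 = architect/reading/spruce, house 3 = dentist/painting/fir, house 4 = lawyer/chess/willow, house 5 = artist/gardening/ash.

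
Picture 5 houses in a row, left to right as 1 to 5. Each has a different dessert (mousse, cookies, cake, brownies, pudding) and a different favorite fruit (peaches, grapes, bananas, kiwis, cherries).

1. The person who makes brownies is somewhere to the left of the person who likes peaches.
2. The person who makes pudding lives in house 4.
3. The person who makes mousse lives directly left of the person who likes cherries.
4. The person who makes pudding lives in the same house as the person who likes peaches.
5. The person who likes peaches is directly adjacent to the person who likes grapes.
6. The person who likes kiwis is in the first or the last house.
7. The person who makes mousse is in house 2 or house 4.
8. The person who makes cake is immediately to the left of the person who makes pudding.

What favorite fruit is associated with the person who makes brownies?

kiwis

Clue 2 places the person who makes pudding in house 4.
From clue 4, the person who likes peaches must be in house 4.
Clue 8: the person who makes cake is in house 3.
So house 5 gets cookies for dessert.
Clue 3: the person who likes cherries is in house 3.
That leaves brownies as the dessert for house 1.
House 2 dessert: only mousse fits.
So house 2 gets bananas for favorite fruit.
House 1's favorite fruit must be kiwis (nothing else left).
House 5's favorite fruit must be grapes (nothing else left).
So: house 1 = brownies/kiwis, house 2 = mousse/bananas, house 3 = cake/cherries, house 4 = pudding/peaches, house 5 = cookies/grapes.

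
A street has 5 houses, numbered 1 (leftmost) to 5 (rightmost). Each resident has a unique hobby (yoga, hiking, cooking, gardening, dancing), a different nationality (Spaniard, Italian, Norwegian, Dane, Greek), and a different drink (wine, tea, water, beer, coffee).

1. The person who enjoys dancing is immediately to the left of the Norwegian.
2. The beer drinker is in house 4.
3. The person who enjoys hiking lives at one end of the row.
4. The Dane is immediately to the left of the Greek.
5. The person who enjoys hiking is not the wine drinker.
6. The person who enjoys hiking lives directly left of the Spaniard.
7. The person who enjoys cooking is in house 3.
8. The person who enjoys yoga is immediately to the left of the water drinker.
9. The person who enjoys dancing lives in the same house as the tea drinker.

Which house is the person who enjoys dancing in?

2

The beer drinker is in house 4 (clue 2).
By clue 6, the person who enjoys hiking is in house 1.
The Spaniard is in house 2 (clue 6).
The person who enjoys cooking is in house 3 (clue 7).
The only hobby still possible for house 5 is gardening.
The person who enjoys dancing is in house 2 (clue 9).
From clue 9, the tea drinker must be in house 2.
The only hobby still possible for house 4 is yoga.
So house 1 gets Italian for nationality.
House 1 drink: only coffee fits.
By clue 1, the Norwegian is in house 3.
From clue 8, the water drinker must be in house 5.
That leaves Dane as the nationality for house 4.
House 5's nationality must be Greek (nothing else left).
House 3 drink: only wine fits.
So: house 1 = hiking/Italian/coffee, house 2 = dancing/Spaniard/tea, house 3 = cooking/Norwegian/wine, house 4 = yoga/Dane/beer, house 5 = gardening/Greek/water.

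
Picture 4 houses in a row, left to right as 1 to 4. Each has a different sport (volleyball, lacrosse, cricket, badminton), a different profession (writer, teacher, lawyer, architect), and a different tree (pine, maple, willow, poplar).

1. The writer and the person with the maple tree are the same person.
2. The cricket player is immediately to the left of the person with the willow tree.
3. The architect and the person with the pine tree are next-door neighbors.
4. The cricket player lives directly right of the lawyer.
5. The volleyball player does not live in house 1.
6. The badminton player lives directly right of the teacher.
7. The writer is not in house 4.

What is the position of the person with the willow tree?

That leaves lacrosse as the sport for house 1.
So house 4 gets architect for profession.
From clue 3, the person with the pine tree must be in house 3.
House 4 tree: only willow fits.
Clue 2 places the cricket player in house 3.
By clue 4, the lawyer is in house 2.
So house 3 gets teacher for profession.
Clue 1 places the person with the maple tree in house 1.
The badminton player is in house 4 (clue 6).
The only sport still possible for house 2 is volleyball.
So house 1 gets writer for profession.
House 2 tree: only poplar fits.
So: house 1 = lacrosse/writer/maple, house 2 = volleyball/lawyer/poplar, house 3 = cricket/teacher/pine, house 4 = badminton/architect/willow.

4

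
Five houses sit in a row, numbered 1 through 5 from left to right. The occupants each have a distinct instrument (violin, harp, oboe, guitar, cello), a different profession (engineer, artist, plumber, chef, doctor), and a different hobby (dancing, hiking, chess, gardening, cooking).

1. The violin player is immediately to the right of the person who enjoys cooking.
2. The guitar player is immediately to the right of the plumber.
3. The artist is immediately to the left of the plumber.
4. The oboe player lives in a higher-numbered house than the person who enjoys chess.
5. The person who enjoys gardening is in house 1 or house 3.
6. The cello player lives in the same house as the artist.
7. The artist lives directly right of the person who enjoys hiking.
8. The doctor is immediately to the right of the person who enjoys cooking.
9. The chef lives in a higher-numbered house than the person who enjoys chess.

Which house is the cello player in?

2

That leaves engineer as the profession for house 1.
House 5's hobby must be dancing (nothing else left).
House 1 instrument: only harp fits.
The cello player is narrowed to house 2 or 3; consider each.
Placing it in house 3 leads to a contradiction, so it's in house 2.
Clue 6 places the artist in house 2.
The person who enjoys hiking is in house 1 (clue 7).
The only hobby still possible for house 3 is gardening.
Clue 3: the plumber is in house 3.
House 4 profession: only chef fits.
The only profession still possible for house 5 is doctor.
By clue 2, the guitar player is in house 4.
By clue 8, the person who enjoys cooking is in house 4.
The person who enjoys chess is in house 2 (clue 9).
Clue 1: the violin player is in house 5.
The only instrument still possible for house 3 is oboe.
So: house 1 = harp/engineer/hiking, house 2 = cello/artist/chess, house 3 = oboe/plumber/gardening, house 4 = guitar/chef/cooking, house 5 = violin/doctor/dancing.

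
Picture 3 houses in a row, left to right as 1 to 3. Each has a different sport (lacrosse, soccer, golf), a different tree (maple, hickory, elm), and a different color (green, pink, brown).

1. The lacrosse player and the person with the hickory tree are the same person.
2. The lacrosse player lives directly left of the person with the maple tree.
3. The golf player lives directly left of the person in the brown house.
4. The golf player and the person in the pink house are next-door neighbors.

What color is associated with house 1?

So house 3 gets soccer for sport.
The golf player is narrowed to house 1 or 2; consider each.
Placing it in house 1 leads to a contradiction, so it's in house 2.
Clue 3: the person in the brown house is in house 3.
House 1's sport must be lacrosse (nothing else left).
So house 2 gets green for color.
Clue 1 places the person with the hickory tree in house 1.
The person with the maple tree is in house 2 (clue 2).
The only tree still possible for house 3 is elm.
The only color still possible for house 1 is pink.
So: house 1 = lacrosse/hickory/pink, house 2 = golf/maple/green, house 3 = soccer/elm/brown.

pink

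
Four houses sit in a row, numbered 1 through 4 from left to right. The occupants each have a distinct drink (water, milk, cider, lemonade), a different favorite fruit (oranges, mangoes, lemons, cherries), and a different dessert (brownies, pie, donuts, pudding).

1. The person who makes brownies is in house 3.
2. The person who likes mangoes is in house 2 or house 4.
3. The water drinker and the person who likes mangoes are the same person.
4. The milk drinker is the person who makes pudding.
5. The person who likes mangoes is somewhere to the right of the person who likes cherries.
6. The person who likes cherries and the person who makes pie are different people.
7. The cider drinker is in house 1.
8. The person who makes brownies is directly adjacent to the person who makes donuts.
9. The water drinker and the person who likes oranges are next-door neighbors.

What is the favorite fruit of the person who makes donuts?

The person who makes brownies is in house 3 (clue 1).
The cider drinker is in house 1 (clue 7).
The only drink still possible for house 3 is lemonade.
The only dessert still possible for house 1 is pie.
By clue 5, the person who likes mangoes is in house 4.
Clue 3 places the water drinker in house 4.
Clue 9 places the person who likes oranges in house 3.
That leaves milk as the drink for house 2.
That leaves lemons as the favorite fruit for house 1.
That leaves cherries as the favorite fruit for house 2.
From clue 4, the person who makes pudding must be in house 2.
So house 4 gets donuts for dessert.
So: house 1 = cider/lemons/pie, house 2 = milk/cherries/pudding, house 3 = lemonade/oranges/brownies, house 4 = water/mangoes/donuts.

mangoes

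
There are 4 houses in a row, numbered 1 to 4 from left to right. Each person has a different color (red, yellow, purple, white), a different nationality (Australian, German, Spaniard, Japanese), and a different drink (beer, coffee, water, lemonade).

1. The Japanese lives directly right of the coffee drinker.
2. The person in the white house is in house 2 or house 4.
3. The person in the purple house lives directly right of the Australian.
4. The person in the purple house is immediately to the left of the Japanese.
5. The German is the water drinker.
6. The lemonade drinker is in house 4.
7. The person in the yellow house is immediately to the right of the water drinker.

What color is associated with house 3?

purple

Clue 6 places the lemonade drinker in house 4.
The only color still possible for house 1 is red.
The person in the purple house is narrowed to house 2 or 3; consider each.
Placing it in house 2 leads to a contradiction, so it's in house 3.
By clue 3, the Australian is in house 2.
By clue 4, the Japanese is in house 4.
By clue 1, the coffee drinker is in house 3.
So house 1 gets water for drink.
The only drink still possible for house 2 is beer.
Clue 5 places the German in house 1.
The person in the yellow house is in house 2 (clue 7).
So house 4 gets white for color.
So house 3 gets Spaniard for nationality.
So: house 1 = red/German/water, house 2 = yellow/Australian/beer, house 3 = purple/Spaniard/coffee, house 4 = white/Japanese/lemonade.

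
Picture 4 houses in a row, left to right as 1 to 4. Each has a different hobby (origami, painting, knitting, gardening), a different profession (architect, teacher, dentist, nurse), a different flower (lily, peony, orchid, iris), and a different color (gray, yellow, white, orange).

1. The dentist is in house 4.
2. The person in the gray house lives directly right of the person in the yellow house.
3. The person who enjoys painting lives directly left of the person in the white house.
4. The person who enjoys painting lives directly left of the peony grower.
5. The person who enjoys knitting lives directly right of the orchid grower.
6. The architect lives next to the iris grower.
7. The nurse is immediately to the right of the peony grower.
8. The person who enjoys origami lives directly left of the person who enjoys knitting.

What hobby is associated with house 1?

painting

The dentist is in house 4 (clue 1).
The only profession still possible for house 3 is nurse.
The peony grower is in house 2 (clue 7).
House 4's flower must be lily (nothing else left).
By clue 4, the person who enjoys painting is in house 1.
The architect is in house 2 (clue 6).
So house 1 gets teacher for profession.
The person in the white house is in house 2 (clue 3).
The person who enjoys knitting is in house 4 (clue 8).
The only hobby still possible for house 2 is gardening.
That leaves origami as the hobby for house 3.
Clue 2 places the person in the gray house in house 4.
Clue 2 places the person in the yellow house in house 3.
By clue 5, the orchid grower is in house 3.
So house 1 gets iris for flower.
That leaves orange as the color for house 1.
So: house 1 = painting/teacher/iris/orange, house 2 = gardening/architect/peony/white, house 3 = origami/nurse/orchid/yellow, house 4 = knitting/dentist/lily/gray.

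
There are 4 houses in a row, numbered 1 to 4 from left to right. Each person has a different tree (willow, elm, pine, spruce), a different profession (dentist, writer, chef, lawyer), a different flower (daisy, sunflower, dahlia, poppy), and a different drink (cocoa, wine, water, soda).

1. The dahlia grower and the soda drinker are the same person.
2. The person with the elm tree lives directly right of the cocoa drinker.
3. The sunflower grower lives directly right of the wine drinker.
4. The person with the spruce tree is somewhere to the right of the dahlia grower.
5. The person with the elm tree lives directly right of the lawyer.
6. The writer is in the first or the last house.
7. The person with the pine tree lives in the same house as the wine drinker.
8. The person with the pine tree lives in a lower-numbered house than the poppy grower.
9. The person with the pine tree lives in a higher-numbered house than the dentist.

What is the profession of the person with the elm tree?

writer

House 1 tree: only willow fits.
That leaves water as the drink for house 4.
The person with the pine tree is narrowed to house 2 or 3; consider each.
Placing it in house 3 leads to a contradiction, so it's in house 2.
By clue 7, the wine drinker is in house 2.
From clue 9, the dentist must be in house 1.
House 4 profession: only writer fits.
The person with the elm tree is in house 4 (clue 2).
Clue 2: the cocoa drinker is in house 3.
The sunflower grower is in house 3 (clue 3).
Clue 5 places the lawyer in house 3.
House 3 tree: only spruce fits.
So house 2 gets chef for profession.
House 1 flower: only dahlia fits.
House 2's flower must be daisy (nothing else left).
So house 4 gets poppy for flower.
So house 1 gets soda for drink.
So: house 1 = willow/dentist/dahlia/soda, house 2 = pine/chef/daisy/wine, house 3 = spruce/lawyer/sunflower/cocoa, house 4 = elm/writer/poppy/water.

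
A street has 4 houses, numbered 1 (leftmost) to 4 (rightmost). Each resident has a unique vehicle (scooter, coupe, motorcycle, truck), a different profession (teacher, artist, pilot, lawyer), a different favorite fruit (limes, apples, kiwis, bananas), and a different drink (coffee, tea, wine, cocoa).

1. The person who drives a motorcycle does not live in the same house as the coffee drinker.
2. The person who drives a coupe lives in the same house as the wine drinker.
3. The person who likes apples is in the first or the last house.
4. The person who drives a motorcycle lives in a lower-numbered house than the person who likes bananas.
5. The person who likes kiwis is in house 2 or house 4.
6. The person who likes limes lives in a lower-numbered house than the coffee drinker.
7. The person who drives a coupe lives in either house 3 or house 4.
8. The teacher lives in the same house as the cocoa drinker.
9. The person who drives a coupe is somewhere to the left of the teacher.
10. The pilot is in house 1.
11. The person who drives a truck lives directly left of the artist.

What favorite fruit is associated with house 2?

kiwis

Clue 9: the person who drives a coupe is in house 3.
By clue 9, the teacher is in house 4.
The pilot is in house 1 (clue 10).
House 4 vehicle: only scooter fits.
The wine drinker is in house 3 (clue 2).
Clue 8: the cocoa drinker is in house 4.
That leaves tea as the drink for house 1.
That leaves coffee as the drink for house 2.
By clue 1, the person who drives a motorcycle is in house 1.
The person who likes limes is in house 1 (clue 6).
So house 2 gets truck for vehicle.
So house 2 gets kiwis for favorite fruit.
That leaves bananas as the favorite fruit for house 3.
That leaves apples as the favorite fruit for house 4.
From clue 11, the artist must be in house 3.
House 2 profession: only lawyer fits.
So: house 1 = motorcycle/pilot/limes/tea, house 2 = truck/lawyer/kiwis/coffee, house 3 = coupe/artist/bananas/wine, house 4 = scooter/teacher/apples/cocoa.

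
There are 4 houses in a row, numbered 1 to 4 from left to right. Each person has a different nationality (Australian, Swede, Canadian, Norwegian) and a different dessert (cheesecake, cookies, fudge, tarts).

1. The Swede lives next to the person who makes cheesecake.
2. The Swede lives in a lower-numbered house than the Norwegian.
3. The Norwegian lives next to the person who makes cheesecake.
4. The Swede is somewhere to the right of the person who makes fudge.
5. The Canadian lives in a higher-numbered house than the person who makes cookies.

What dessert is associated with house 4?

House 1's nationality must be Australian (nothing else left).
The Norwegian is narrowed to house 3 or 4; consider each.
Placing it in house 3 leads to a contradiction, so it's in house 4.
By clue 3, the person who makes cheesecake is in house 3.
So house 4 gets tarts for dessert.
From clue 1, the Swede must be in house 2.
The person who makes fudge is in house 1 (clue 4).
That leaves Canadian as the nationality for house 3.
House 2 dessert: only cookies fits.
So: house 1 = Australian/fudge, house 2 = Swede/cookies, house 3 = Canadian/cheesecake, house 4 = Norwegian/tarts.

tarts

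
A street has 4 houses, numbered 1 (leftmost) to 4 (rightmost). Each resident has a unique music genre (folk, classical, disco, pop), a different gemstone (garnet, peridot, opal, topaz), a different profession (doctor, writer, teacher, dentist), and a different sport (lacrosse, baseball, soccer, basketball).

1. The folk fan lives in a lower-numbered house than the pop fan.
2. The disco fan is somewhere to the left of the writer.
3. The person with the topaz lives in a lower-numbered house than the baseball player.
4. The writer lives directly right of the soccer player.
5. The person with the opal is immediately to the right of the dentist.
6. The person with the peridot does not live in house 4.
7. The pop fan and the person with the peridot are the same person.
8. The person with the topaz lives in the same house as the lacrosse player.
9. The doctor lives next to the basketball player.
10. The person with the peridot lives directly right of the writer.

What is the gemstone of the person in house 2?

topaz

By clue 10, the person with the peridot is in house 3.
By clue 10, the writer is in house 2.
The only music genre still possible for house 4 is classical.
Clue 2 places the disco fan in house 1.
Clue 4: the soccer player is in house 1.
From clue 7, the pop fan must be in house 3.
House 2 music genre: only folk fits.
Clue 8 places the person with the topaz in house 2.
House 1's gemstone must be garnet (nothing else left).
House 4 gemstone: only opal fits.
House 2's sport must be lacrosse (nothing else left).
By clue 5, the dentist is in house 3.
House 1's profession must be teacher (nothing else left).
So house 4 gets doctor for profession.
The basketball player is in house 3 (clue 9).
House 4 sport: only baseball fits.
So: house 1 = disco/garnet/teacher/soccer, house 2 = folk/topaz/writer/lacrosse, house 3 = pop/peridot/dentist/basketball, house 4 = classical/opal/doctor/baseball.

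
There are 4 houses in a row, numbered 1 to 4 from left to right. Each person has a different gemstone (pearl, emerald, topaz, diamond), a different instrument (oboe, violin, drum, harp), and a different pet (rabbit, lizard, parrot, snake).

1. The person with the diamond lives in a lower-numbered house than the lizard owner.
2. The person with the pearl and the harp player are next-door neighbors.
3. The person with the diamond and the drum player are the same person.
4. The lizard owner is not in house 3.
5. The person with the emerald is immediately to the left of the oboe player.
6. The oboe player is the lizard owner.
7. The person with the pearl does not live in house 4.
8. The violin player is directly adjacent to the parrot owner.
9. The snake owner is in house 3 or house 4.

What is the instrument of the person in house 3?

House 4's gemstone must be topaz (nothing else left).
The person with the emerald is narrowed to house 1 or 3; consider each.
Placing it in house 1 leads to a contradiction, so it's in house 3.
Clue 5: the oboe player is in house 4.
By clue 6, the lizard owner is in house 4.
That leaves snake as the pet for house 3.
The person with the diamond is narrowed to house 1 or 2; consider each.
Placing it in house 2 leads to a contradiction, so it's in house 1.
Clue 3 places the drum player in house 1.
The only gemstone still possible for house 2 is pearl.
Clue 2: the harp player is in house 3.
The only instrument still possible for house 2 is violin.
Clue 8: the parrot owner is in house 1.
That leaves rabbit as the pet for house 2.
So: house 1 = diamond/drum/parrot, house 2 = pearl/violin/rabbit, house 3 = emerald/harp/snake, house 4 = topaz/oboe/lizard.

harp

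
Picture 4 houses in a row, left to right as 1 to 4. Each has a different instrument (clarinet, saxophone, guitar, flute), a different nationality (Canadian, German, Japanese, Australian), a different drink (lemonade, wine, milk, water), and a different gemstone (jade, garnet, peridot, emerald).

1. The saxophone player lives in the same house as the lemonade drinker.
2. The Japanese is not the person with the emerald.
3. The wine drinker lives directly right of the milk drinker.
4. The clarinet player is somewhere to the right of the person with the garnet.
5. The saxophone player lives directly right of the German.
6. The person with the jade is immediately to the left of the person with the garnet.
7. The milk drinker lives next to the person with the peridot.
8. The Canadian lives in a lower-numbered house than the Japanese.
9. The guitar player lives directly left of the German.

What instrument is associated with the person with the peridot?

The clarinet player is narrowed to house 3 or 4; consider each.
Placing it in house 4 leads to a contradiction, so it's in house 3.
Clue 4: the person with the garnet is in house 2.
The person with the jade is in house 1 (clue 6).
The only instrument still possible for house 4 is saxophone.
Clue 1 places the lemonade drinker in house 4.
The German is in house 3 (clue 5).
The guitar player is in house 2 (clue 9).
That leaves flute as the instrument for house 1.
The only drink still possible for house 1 is water.
Clue 3: the wine drinker is in house 3.
From clue 3, the milk drinker must be in house 2.
By clue 7, the person with the peridot is in house 3.
That leaves emerald as the gemstone for house 4.
By clue 2, the Japanese is in house 2.
Clue 8 places the Canadian in house 1.
That leaves Australian as the nationality for house 4.
So: house 1 = flute/Canadian/water/jade, house 2 = guitar/Japanese/milk/garnet, house 3 = clarinet/German/wine/peridot, house 4 = saxophone/Australian/lemonade/emerald.

clarinet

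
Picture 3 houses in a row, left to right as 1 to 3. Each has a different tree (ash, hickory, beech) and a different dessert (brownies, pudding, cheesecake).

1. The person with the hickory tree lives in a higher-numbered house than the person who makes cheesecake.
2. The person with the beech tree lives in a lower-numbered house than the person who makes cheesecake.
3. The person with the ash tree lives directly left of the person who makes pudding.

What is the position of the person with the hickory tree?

3

Clue 2 places the person with the beech tree in house 1.
From clue 2, the person who makes cheesecake must be in house 2.
So house 3 gets hickory for tree.
So house 1 gets brownies for dessert.
That leaves pudding as the dessert for house 3.
So house 2 gets ash for tree.
So: house 1 = beech/brownies, house 2 = ash/cheesecake, house 3 = hickory/pudding.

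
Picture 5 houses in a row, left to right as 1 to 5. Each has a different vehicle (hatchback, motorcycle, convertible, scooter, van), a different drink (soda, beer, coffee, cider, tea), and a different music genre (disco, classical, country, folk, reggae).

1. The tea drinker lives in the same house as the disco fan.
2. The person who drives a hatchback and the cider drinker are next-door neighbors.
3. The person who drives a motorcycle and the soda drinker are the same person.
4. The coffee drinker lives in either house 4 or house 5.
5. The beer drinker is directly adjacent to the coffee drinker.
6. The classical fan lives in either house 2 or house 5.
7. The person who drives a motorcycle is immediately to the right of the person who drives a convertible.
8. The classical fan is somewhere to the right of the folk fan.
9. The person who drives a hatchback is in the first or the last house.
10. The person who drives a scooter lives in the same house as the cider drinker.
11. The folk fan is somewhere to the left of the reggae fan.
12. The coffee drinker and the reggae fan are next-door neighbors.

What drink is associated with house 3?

beer

House 1's drink must be tea (nothing else left).
Clue 1 places the disco fan in house 1.
From clue 8, the classical fan must be in house 5.
The person who drives a hatchback is narrowed to house 1 or 5; consider each.
Placing it in house 5 leads to a contradiction, so it's in house 1.
From clue 2, the cider drinker must be in house 2.
The person who drives a scooter is in house 2 (clue 10).
The only drink still possible for house 3 is beer.
Clue 5: the coffee drinker is in house 4.
By clue 12, the reggae fan is in house 3.
House 5 drink: only soda fits.
House 4's music genre must be country (nothing else left).
Clue 3 places the person who drives a motorcycle in house 5.
By clue 7, the person who drives a convertible is in house 4.
So house 3 gets van for vehicle.
So house 2 gets folk for music genre.
So: house 1 = hatchback/tea/disco, house 2 = scooter/cider/folk, house 3 = van/beer/reggae, house 4 = convertible/coffee/country, house 5 = motorcycle/soda/classical.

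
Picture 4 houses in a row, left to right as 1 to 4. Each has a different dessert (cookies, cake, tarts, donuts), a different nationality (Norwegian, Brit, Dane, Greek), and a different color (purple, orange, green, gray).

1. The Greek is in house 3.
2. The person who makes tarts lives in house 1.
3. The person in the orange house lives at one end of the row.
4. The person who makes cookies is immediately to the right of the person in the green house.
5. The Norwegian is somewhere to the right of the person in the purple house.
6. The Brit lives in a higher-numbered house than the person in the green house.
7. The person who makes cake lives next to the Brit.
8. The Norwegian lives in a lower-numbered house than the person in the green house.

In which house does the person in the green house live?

Clue 1 places the Greek in house 3.
By clue 2, the person who makes tarts is in house 1.
From clue 8, the Norwegian must be in house 2.
Clue 8: the person in the green house is in house 3.
House 1's nationality must be Dane (nothing else left).
House 4's nationality must be Brit (nothing else left).
The person who makes cookies is in house 4 (clue 4).
Clue 5: the person in the purple house is in house 1.
Clue 7: the person who makes cake is in house 3.
The only dessert still possible for house 2 is donuts.
That leaves gray as the color for house 2.
House 4 color: only orange fits.
So: house 1 = tarts/Dane/purple, house 2 = donuts/Norwegian/gray, house 3 = cake/Greek/green, house 4 = cookies/Brit/orange.

3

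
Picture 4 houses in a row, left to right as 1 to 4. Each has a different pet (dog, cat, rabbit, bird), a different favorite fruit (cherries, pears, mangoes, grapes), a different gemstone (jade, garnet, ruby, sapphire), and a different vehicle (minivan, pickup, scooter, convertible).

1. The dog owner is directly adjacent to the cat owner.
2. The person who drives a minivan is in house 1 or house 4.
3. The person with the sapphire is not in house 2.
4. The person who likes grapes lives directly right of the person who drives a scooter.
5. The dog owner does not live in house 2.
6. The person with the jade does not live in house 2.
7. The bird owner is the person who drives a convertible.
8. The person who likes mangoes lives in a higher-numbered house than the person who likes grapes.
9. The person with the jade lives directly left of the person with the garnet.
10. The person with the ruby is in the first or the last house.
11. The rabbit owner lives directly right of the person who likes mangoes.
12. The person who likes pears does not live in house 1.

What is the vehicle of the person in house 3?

From clue 11, the rabbit owner must be in house 4.
Clue 11: the person who likes mangoes is in house 3.
So house 1 gets cherries for favorite fruit.
The only favorite fruit still possible for house 2 is grapes.
The only favorite fruit still possible for house 4 is pears.
House 2's gemstone must be garnet (nothing else left).
Clue 1: the cat owner is in house 2.
From clue 4, the person who drives a scooter must be in house 1.
From clue 9, the person with the jade must be in house 1.
House 3 gemstone: only sapphire fits.
House 4 gemstone: only ruby fits.
From clue 7, the bird owner must be in house 3.
Clue 7 places the person who drives a convertible in house 3.
House 1 pet: only dog fits.
That leaves pickup as the vehicle for house 2.
The only vehicle still possible for house 4 is minivan.
So: house 1 = dog/cherries/jade/scooter, house 2 = cat/grapes/garnet/pickup, house 3 = bird/mangoes/sapphire/convertible, house 4 = rabbit/pears/ruby/minivan.

convertible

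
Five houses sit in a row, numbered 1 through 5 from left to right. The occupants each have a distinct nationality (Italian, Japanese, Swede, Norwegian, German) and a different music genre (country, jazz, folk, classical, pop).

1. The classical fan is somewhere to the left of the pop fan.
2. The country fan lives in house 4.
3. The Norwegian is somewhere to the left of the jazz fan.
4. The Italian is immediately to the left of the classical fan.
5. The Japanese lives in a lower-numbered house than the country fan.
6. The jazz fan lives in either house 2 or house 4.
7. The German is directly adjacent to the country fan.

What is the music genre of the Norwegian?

The country fan is in house 4 (clue 2).
House 1's music genre must be folk (nothing else left).
The only music genre still possible for house 2 is jazz.
So house 3 gets classical for music genre.
House 5's music genre must be pop (nothing else left).
From clue 3, the Norwegian must be in house 1.
The Italian is in house 2 (clue 4).
House 4's nationality must be Swede (nothing else left).
House 5 nationality: only German fits.
The only nationality still possible for house 3 is Japanese.
So: house 1 = Norwegian/folk, house 2 = Italian/jazz, house 3 = Japanese/classical, house 4 = Swede/country, house 5 = German/pop.

folk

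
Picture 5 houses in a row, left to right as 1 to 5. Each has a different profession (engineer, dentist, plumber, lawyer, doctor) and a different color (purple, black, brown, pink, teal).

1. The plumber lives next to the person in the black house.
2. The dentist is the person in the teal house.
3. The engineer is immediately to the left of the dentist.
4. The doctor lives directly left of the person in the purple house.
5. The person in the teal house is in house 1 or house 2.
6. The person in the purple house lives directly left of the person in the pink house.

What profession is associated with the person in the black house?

From clue 2, the dentist must be in house 2.
By clue 2, the person in the teal house is in house 2.
From clue 3, the engineer must be in house 1.
House 3's profession must be doctor (nothing else left).
From clue 4, the person in the purple house must be in house 4.
From clue 6, the person in the pink house must be in house 5.
That leaves brown as the color for house 1.
That leaves black as the color for house 3.
Clue 1 places the plumber in house 4.
House 5 profession: only lawyer fits.
So: house 1 = engineer/brown, house 2 = dentist/teal, house 3 = doctor/black, house 4 = plumber/purple, house 5 = lawyer/pink.

doctor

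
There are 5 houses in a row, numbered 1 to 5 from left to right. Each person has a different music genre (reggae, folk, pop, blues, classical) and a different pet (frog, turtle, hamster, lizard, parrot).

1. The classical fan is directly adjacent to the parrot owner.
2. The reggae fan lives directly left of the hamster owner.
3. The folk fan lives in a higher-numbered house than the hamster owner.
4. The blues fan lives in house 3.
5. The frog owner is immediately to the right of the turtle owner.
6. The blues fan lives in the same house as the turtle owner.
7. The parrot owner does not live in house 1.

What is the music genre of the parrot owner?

folk

Clue 4 places the blues fan in house 3.
Clue 6: the turtle owner is in house 3.
That leaves lizard as the pet for house 1.
The reggae fan is in house 1 (clue 2).
From clue 2, the hamster owner must be in house 2.
The frog owner is in house 4 (clue 5).
So house 2 gets pop for music genre.
House 5 pet: only parrot fits.
By clue 1, the classical fan is in house 4.
That leaves folk as the music genre for house 5.
So: house 1 = reggae/lizard, house 2 = pop/hamster, house 3 = blues/turtle, house 4 = classical/frog, house 5 = folk/parrot.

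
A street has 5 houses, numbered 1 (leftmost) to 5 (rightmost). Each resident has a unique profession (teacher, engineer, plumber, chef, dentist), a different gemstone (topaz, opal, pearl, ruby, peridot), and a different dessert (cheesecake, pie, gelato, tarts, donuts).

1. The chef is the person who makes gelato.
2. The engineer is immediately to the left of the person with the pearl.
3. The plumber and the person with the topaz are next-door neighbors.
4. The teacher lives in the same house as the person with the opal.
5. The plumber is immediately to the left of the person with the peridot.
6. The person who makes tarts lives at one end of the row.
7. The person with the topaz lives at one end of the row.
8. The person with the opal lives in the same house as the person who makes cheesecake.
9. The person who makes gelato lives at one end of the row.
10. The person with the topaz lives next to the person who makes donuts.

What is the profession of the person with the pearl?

plumber

The chef is narrowed to house 1 or 5; consider each.
Placing it in house 1 leads to a contradiction, so it's in house 5.
Clue 1: the person who makes gelato is in house 5.
That leaves tarts as the dessert for house 1.
The plumber is narrowed to house 2 or 4; consider each.
Placing it in house 4 leads to a contradiction, so it's in house 2.
From clue 3, the person with the topaz must be in house 1.
The person with the peridot is in house 3 (clue 5).
From clue 10, the person who makes donuts must be in house 2.
By clue 4, the teacher is in house 4.
Clue 4 places the person with the opal in house 4.
Clue 8: the person who makes cheesecake is in house 4.
So house 3 gets pie for dessert.
Clue 2: the engineer is in house 1.
Clue 2 places the person with the pearl in house 2.
So house 3 gets dentist for profession.
House 5's gemstone must be ruby (nothing else left).
So: house 1 = engineer/topaz/tarts, house 2 = plumber/pearl/donuts, house 3 = dentist/peridot/pie, house 4 = teacher/opal/cheesecake, house 5 = chef/ruby/gelato.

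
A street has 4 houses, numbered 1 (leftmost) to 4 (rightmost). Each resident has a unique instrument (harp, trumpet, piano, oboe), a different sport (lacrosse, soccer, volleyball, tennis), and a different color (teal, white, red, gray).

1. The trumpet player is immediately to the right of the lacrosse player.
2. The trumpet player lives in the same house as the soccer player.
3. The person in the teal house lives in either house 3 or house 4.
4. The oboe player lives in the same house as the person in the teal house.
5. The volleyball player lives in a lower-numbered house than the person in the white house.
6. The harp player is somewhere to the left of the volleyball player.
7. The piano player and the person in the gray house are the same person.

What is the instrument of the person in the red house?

The harp player is narrowed to house 1 or 2; consider each.
Placing it in house 2 leads to a contradiction, so it's in house 1.
So house 1 gets red for color.
House 2's color must be gray (nothing else left).
By clue 7, the piano player is in house 2.
House 1's sport must be tennis (nothing else left).
That leaves soccer as the sport for house 4.
By clue 2, the trumpet player is in house 4.
That leaves oboe as the instrument for house 3.
Clue 1 places the lacrosse player in house 3.
Clue 4 places the person in the teal house in house 3.
House 2's sport must be volleyball (nothing else left).
The only color still possible for house 4 is white.
So: house 1 = harp/tennis/red, house 2 = piano/volleyball/gray, house 3 = oboe/lacrosse/teal, house 4 = trumpet/soccer/white.

harp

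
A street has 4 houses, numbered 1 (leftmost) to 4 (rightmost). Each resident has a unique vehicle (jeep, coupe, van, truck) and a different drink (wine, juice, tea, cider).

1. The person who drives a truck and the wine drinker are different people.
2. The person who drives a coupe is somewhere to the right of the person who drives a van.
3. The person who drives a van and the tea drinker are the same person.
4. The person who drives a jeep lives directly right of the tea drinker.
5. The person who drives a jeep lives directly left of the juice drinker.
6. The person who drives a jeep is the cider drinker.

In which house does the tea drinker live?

The person who drives a jeep is narrowed to house 2 or 3; consider each.
Placing it in house 3 leads to a contradiction, so it's in house 2.
From clue 4, the tea drinker must be in house 1.
Clue 5 places the juice drinker in house 3.
By clue 6, the cider drinker is in house 2.
House 1 vehicle: only van fits.
House 4 drink: only wine fits.
From clue 1, the person who drives a truck must be in house 3.
The only vehicle still possible for house 4 is coupe.
So: house 1 = van/tea, house 2 = jeep/cider, house 3 = truck/juice, house 4 = coupe/wine.

1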